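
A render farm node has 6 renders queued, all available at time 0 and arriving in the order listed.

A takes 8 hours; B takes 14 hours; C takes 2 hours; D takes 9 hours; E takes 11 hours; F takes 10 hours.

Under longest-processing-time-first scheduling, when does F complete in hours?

LPT (decreasing processing time): B E F D A C.
B: 0→14
E: 14→25
F: 25→35

35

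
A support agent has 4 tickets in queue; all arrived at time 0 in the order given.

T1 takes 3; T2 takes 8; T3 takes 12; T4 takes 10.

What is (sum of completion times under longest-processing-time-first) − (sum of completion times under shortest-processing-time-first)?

29

LPT (decreasing processing time): T3 T4 T2 T1.
T3: 0→12
T4: 12→22
T2: 22→30
T1: 30→33
Sum = 12+22+30+33 = 97.
SPT (increasing processing time): T1 T2 T4 T3.
T1: 0→3
T2: 3→11
T4: 11→21
T3: 21→33
Sum = 3+11+21+33 = 68.
Difference = 97 − 68 = 29.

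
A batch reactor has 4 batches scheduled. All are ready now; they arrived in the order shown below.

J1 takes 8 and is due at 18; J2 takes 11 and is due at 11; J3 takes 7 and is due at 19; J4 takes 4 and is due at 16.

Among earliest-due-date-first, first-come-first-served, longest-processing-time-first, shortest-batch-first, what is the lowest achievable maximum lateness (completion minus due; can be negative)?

EDD (increasing due date): J2 J4 J1 J3.
J2: 0→11, due 11, lateness 0
J4: 11→15, due 16, lateness -1
J1: 15→23, due 18, lateness 5
J3: 23→30, due 19, lateness 11
Maximum = 11.
FIFO (arrival order): J1 J2 J3 J4.
J1: 0→8, due 18, lateness -10
J2: 8→19, due 11, lateness 8
J3: 19→26, due 19, lateness 7
J4: 26→30, due 16, lateness 14
Maximum = 14.
LPT (decreasing processing time): J2 J1 J3 J4.
J2: 0→11, due 11, lateness 0
J1: 11→19, due 18, lateness 1
J3: 19→26, due 19, lateness 7
J4: 26→30, due 16, lateness 14
Maximum = 14.
SPT (increasing processing time): J4 J3 J1 J2.
J4: 0→4, due 16, lateness -12
J3: 4→11, due 19, lateness -8
J1: 11→19, due 18, lateness 1
J2: 19→30, due 11, lateness 19
Maximum = 19.
EDD 11, FIFO 14, LPT 14, SPT 19 → minimum 11.

11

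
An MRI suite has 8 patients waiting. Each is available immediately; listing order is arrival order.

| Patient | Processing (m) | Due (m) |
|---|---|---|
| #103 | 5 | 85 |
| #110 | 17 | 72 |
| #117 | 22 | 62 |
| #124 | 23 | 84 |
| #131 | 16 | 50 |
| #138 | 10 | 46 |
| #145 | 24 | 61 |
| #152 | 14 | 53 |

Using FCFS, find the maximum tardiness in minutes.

78

FIFO (arrival order): #103 #110 #117 #124 #131 #138 #145 #152.
#103: 0→5, due 85, tardiness 0
#110: 5→22, due 72, tardiness 0
#117: 22→44, due 62, tardiness 0
#124: 44→67, due 84, tardiness 0
#131: 67→83, due 50, tardiness 33
#138: 83→93, due 46, tardiness 47
#145: 93→117, due 61, tardiness 56
#152: 117→131, due 53, tardiness 78
Maximum = 78.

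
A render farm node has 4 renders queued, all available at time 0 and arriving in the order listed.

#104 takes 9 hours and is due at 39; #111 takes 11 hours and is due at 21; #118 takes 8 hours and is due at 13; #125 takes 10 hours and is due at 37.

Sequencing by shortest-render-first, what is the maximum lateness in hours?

17

SPT (increasing processing time): #118 #104 #125 #111.
#118: 0→8, due 13, lateness -5
#104: 8→17, due 39, lateness -22
#125: 17→27, due 37, lateness -10
#111: 27→38, due 21, lateness 17
Maximum = 17.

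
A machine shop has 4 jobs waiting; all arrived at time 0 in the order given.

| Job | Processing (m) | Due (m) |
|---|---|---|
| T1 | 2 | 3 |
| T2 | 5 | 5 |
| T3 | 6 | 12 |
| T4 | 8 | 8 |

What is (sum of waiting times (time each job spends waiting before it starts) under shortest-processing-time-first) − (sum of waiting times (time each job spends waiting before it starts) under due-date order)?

SPT (increasing processing time): T1 T2 T3 T4.
T1: waits 0, runs 0→2
T2: waits 2, runs 2→7
T3: waits 7, runs 7→13
T4: waits 13, runs 13→21
Sum = 0+2+7+13 = 22.
EDD (increasing due date): T1 T2 T4 T3.
T1: waits 0, runs 0→2
T2: waits 2, runs 2→7
T4: waits 7, runs 7→15
T3: waits 15, runs 15→21
Sum = 0+2+7+15 = 24.
Difference = 22 − 24 = -2.

-2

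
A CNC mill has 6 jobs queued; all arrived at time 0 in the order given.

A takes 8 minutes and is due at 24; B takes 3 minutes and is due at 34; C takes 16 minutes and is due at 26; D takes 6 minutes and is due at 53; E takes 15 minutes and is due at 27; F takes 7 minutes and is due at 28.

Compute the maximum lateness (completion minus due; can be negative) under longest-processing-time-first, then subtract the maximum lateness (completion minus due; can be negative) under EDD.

LPT (decreasing processing time): C E A F D B.
C: 0→16, due 26, lateness -10
E: 16→31, due 27, lateness 4
A: 31→39, due 24, lateness 15
F: 39→46, due 28, lateness 18
D: 46→52, due 53, lateness -1
B: 52→55, due 34, lateness 21
Maximum = 21.
EDD (increasing due date): A C E F B D.
A: 0→8, due 24, lateness -16
C: 8→24, due 26, lateness -2
E: 24→39, due 27, lateness 12
F: 39→46, due 28, lateness 18
B: 46→49, due 34, lateness 15
D: 49→55, due 53, lateness 2
Maximum = 18.
Difference = 21 − 18 = 3.

3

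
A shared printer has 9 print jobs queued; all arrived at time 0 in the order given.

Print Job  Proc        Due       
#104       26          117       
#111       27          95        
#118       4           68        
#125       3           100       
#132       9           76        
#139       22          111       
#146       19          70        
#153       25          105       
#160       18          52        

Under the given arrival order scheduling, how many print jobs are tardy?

FIFO (arrival order): #104 #111 #118 #125 #132 #139 #146 #153 #160.
#104: 0→26, due 117, tardiness 0
#111: 26→53, due 95, tardiness 0
#118: 53→57, due 68, tardiness 0
#125: 57→60, due 100, tardiness 0
#132: 60→69, due 76, tardiness 0
#139: 69→91, due 111, tardiness 0
#146: 91→110, due 70, tardiness 40
#153: 110→135, due 105, tardiness 30
#160: 135→153, due 52, tardiness 101
Late print jobs: 3.

3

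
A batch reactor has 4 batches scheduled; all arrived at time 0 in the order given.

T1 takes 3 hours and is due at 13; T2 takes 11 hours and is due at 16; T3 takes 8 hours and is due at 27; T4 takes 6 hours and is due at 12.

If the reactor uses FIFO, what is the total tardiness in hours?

16

FIFO (arrival order): T1 T2 T3 T4.
T1: 0→3, due 13, tardiness 0
T2: 3→14, due 16, tardiness 0
T3: 14→22, due 27, tardiness 0
T4: 22→28, due 12, tardiness 16
Sum = 0+0+0+16 = 16.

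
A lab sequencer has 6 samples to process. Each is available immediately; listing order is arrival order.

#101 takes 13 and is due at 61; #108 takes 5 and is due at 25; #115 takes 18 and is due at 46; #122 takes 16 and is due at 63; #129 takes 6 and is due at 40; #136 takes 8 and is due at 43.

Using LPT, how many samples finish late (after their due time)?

LPT (decreasing processing time): #115 #122 #101 #136 #129 #108.
#115: 0→18, due 46, tardiness 0
#122: 18→34, due 63, tardiness 0
#101: 34→47, due 61, tardiness 0
#136: 47→55, due 43, tardiness 12
#129: 55→61, due 40, tardiness 21
#108: 61→66, due 25, tardiness 41
Late samples: 3.

3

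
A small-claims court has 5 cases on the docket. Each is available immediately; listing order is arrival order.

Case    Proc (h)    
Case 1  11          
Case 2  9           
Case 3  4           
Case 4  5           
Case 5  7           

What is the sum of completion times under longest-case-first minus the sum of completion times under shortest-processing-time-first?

36

LPT (decreasing processing time): Case 1 Case 2 Case 5 Case 4 Case 3.
Case 1: 0→11
Case 2: 11→20
Case 5: 20→27
Case 4: 27→32
Case 3: 32→36
Sum = 11+20+27+32+36 = 126.
SPT (increasing processing time): Case 3 Case 4 Case 5 Case 2 Case 1.
Case 3: 0→4
Case 4: 4→9
Case 5: 9→16
Case 2: 16→25
Case 1: 25→36
Sum = 4+9+16+25+36 = 90.
Difference = 126 − 90 = 36.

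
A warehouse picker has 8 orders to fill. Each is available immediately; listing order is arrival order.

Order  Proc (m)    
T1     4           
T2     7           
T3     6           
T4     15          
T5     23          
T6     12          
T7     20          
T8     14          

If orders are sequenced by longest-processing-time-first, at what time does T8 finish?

LPT (decreasing processing time): T5 T7 T4 T8 T6 T2 T3 T1.
T5: 0→23
T7: 23→43
T4: 43→58
T8: 58→72

72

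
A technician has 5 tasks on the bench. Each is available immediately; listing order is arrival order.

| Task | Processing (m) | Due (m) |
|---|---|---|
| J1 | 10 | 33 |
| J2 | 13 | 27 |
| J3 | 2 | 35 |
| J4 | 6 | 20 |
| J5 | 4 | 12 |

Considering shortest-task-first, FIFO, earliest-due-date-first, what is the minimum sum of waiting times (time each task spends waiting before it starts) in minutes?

SPT (increasing processing time): J3 J5 J4 J1 J2.
J3: waits 0, runs 0→2
J5: waits 2, runs 2→6
J4: waits 6, runs 6→12
J1: waits 12, runs 12→22
J2: waits 22, runs 22→35
Sum = 0+2+6+12+22 = 42.
FIFO (arrival order): J1 J2 J3 J4 J5.
J1: waits 0, runs 0→10
J2: waits 10, runs 10→23
J3: waits 23, runs 23→25
J4: waits 25, runs 25→31
J5: waits 31, runs 31→35
Sum = 0+10+23+25+31 = 89.
EDD (increasing due date): J5 J4 J2 J1 J3.
J5: waits 0, runs 0→4
J4: waits 4, runs 4→10
J2: waits 10, runs 10→23
J1: waits 23, runs 23→33
J3: waits 33, runs 33→35
Sum = 0+4+10+23+33 = 70.
SPT 42, FIFO 89, EDD 70 → minimum 42.

42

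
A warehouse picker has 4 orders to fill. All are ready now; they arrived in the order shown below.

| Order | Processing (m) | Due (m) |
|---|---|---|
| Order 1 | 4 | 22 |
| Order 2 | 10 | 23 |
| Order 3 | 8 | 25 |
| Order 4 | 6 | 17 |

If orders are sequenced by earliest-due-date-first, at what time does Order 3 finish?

28

EDD (increasing due date): Order 4 Order 1 Order 2 Order 3.
Order 4: 0→6
Order 1: 6→10
Order 2: 10→20
Order 3: 20→28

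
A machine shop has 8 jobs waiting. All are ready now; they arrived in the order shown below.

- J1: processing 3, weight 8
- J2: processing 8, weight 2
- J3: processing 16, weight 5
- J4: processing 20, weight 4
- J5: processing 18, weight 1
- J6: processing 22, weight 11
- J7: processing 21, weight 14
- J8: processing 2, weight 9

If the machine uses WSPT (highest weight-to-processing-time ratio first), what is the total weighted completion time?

WSPT (decreasing weight/processing-time ratio): J8 J1 J7 J6 J3 J2 J4 J5.
J8: finishes 2, weight 9, w·C = 18
J1: finishes 5, weight 8, w·C = 40
J7: finishes 26, weight 14, w·C = 364
J6: finishes 48, weight 11, w·C = 528
J3: finishes 64, weight 5, w·C = 320
J2: finishes 72, weight 2, w·C = 144
J4: finishes 92, weight 4, w·C = 368
J5: finishes 110, weight 1, w·C = 110
Sum = 18+40+364+528+320+144+368+110 = 1892.

1892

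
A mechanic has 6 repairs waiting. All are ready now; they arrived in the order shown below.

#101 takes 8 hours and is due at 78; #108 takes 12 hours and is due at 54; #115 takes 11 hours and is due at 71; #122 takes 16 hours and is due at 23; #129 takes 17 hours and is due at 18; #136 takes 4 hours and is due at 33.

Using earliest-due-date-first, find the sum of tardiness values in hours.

EDD (increasing due date): #129 #122 #136 #108 #115 #101.
#129: 0→17, due 18, tardiness 0
#122: 17→33, due 23, tardiness 10
#136: 33→37, due 33, tardiness 4
#108: 37→49, due 54, tardiness 0
#115: 49→60, due 71, tardiness 0
#101: 60→68, due 78, tardiness 0
Sum = 0+10+4+0+0+0 = 14.

14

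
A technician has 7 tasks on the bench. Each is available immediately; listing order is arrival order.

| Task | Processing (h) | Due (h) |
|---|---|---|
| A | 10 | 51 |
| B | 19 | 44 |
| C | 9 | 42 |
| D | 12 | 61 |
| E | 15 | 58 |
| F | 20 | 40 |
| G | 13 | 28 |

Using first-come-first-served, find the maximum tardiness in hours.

FIFO (arrival order): A B C D E F G.
A: 0→10, due 51, tardiness 0
B: 10→29, due 44, tardiness 0
C: 29→38, due 42, tardiness 0
D: 38→50, due 61, tardiness 0
E: 50→65, due 58, tardiness 7
F: 65→85, due 40, tardiness 45
G: 85→98, due 28, tardiness 70
Maximum = 70.

70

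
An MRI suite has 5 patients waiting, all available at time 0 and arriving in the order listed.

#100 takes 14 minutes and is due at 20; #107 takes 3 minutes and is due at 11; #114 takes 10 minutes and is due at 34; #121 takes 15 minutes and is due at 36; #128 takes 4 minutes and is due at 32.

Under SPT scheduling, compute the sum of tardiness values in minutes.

SPT (increasing processing time): #107 #128 #114 #100 #121.
#107: 0→3, due 11, tardiness 0
#128: 3→7, due 32, tardiness 0
#114: 7→17, due 34, tardiness 0
#100: 17→31, due 20, tardiness 11
#121: 31→46, due 36, tardiness 10
Sum = 0+0+0+11+10 = 21.

21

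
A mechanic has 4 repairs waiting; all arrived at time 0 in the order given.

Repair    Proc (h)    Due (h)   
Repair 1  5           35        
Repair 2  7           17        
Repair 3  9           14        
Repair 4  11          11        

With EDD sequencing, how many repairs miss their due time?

2

EDD (increasing due date): Repair 4 Repair 3 Repair 2 Repair 1.
Repair 4: 0→11, due 11, tardiness 0
Repair 3: 11→20, due 14, tardiness 6
Repair 2: 20→27, due 17, tardiness 10
Repair 1: 27→32, due 35, tardiness 0
Late repairs: 2.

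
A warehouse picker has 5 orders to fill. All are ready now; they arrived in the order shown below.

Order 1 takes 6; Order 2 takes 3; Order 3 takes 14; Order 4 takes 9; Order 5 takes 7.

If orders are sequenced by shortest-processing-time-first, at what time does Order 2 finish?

3

SPT (increasing processing time): Order 2 Order 1 Order 5 Order 4 Order 3.
Order 2: 0→3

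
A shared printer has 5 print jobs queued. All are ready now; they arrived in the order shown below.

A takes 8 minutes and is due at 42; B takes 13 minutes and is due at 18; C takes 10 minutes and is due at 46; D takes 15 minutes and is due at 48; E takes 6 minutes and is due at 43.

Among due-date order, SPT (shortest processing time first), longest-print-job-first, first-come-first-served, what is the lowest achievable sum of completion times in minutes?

133

EDD (increasing due date): B A E C D.
B: 0→13
A: 13→21
E: 21→27
C: 27→37
D: 37→52
Sum = 13+21+27+37+52 = 150.
SPT (increasing processing time): E A C B D.
E: 0→6
A: 6→14
C: 14→24
B: 24→37
D: 37→52
Sum = 6+14+24+37+52 = 133.
LPT (decreasing processing time): D B C A E.
D: 0→15
B: 15→28
C: 28→38
A: 38→46
E: 46→52
Sum = 15+28+38+46+52 = 179.
FIFO (arrival order): A B C D E.
A: 0→8
B: 8→21
C: 21→31
D: 31→46
E: 46→52
Sum = 8+21+31+46+52 = 158.
EDD 150, SPT 133, LPT 179, FIFO 158 → minimum 133.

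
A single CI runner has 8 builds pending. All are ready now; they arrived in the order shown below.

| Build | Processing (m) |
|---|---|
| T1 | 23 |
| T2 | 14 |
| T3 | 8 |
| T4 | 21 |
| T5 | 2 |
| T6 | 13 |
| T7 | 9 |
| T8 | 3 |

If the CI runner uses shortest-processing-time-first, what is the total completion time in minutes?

289

SPT (increasing processing time): T5 T8 T3 T7 T6 T2 T4 T1.
T5: 0→2
T8: 2→5
T3: 5→13
T7: 13→22
T6: 22→35
T2: 35→49
T4: 49→70
T1: 70→93
Sum = 2+5+13+22+35+49+70+93 = 289.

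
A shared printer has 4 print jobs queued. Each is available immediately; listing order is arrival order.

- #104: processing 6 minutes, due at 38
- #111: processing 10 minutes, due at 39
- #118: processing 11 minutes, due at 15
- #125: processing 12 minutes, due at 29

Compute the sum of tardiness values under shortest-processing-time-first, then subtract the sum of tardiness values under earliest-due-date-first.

SPT (increasing processing time): #104 #111 #118 #125.
#104: 0→6, due 38, tardiness 0
#111: 6→16, due 39, tardiness 0
#118: 16→27, due 15, tardiness 12
#125: 27→39, due 29, tardiness 10
Sum = 0+0+12+10 = 22.
EDD (increasing due date): #118 #125 #104 #111.
#118: 0→11, due 15, tardiness 0
#125: 11→23, due 29, tardiness 0
#104: 23→29, due 38, tardiness 0
#111: 29→39, due 39, tardiness 0
Sum = 0+0+0+0 = 0.
Difference = 22 − 0 = 22.

22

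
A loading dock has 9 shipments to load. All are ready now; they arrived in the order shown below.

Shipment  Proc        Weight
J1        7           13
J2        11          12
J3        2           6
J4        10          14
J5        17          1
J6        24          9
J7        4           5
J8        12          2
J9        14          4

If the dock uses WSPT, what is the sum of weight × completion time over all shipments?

1997

WSPT (decreasing weight/processing-time ratio): J3 J1 J4 J7 J2 J6 J9 J8 J5.
J3: finishes 2, weight 6, w·C = 12
J1: finishes 9, weight 13, w·C = 117
J4: finishes 19, weight 14, w·C = 266
J7: finishes 23, weight 5, w·C = 115
J2: finishes 34, weight 12, w·C = 408
J6: finishes 58, weight 9, w·C = 522
J9: finishes 72, weight 4, w·C = 288
J8: finishes 84, weight 2, w·C = 168
J5: finishes 101, weight 1, w·C = 101
Sum = 12+117+266+115+408+522+288+168+101 = 1997.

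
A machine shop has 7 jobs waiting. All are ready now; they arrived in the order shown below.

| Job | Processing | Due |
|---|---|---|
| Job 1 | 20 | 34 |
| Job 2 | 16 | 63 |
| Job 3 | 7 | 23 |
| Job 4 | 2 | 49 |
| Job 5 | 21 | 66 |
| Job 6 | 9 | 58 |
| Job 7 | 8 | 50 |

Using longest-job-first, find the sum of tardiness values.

LPT (decreasing processing time): Job 5 Job 1 Job 2 Job 6 Job 7 Job 3 Job 4.
Job 5: 0→21, due 66, tardiness 0
Job 1: 21→41, due 34, tardiness 7
Job 2: 41→57, due 63, tardiness 0
Job 6: 57→66, due 58, tardiness 8
Job 7: 66→74, due 50, tardiness 24
Job 3: 74→81, due 23, tardiness 58
Job 4: 81→83, due 49, tardiness 34
Sum = 0+7+0+8+24+58+34 = 131.

131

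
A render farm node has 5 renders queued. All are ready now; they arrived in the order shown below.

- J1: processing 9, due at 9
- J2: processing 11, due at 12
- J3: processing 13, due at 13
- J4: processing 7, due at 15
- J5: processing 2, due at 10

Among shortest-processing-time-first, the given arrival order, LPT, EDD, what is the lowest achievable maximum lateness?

27

SPT (increasing processing time): J5 J4 J1 J2 J3.
J5: 0→2, due 10, lateness -8
J4: 2→9, due 15, lateness -6
J1: 9→18, due 9, lateness 9
J2: 18→29, due 12, lateness 17
J3: 29→42, due 13, lateness 29
Maximum = 29.
FIFO (arrival order): J1 J2 J3 J4 J5.
J1: 0→9, due 9, lateness 0
J2: 9→20, due 12, lateness 8
J3: 20→33, due 13, lateness 20
J4: 33→40, due 15, lateness 25
J5: 40→42, due 10, lateness 32
Maximum = 32.
LPT (decreasing processing time): J3 J2 J1 J4 J5.
J3: 0→13, due 13, lateness 0
J2: 13→24, due 12, lateness 12
J1: 24→33, due 9, lateness 24
J4: 33→40, due 15, lateness 25
J5: 40→42, due 10, lateness 32
Maximum = 32.
EDD (increasing due date): J1 J5 J2 J3 J4.
J1: 0→9, due 9, lateness 0
J5: 9→11, due 10, lateness 1
J2: 11→22, due 12, lateness 10
J3: 22→35, due 13, lateness 22
J4: 35→42, due 15, lateness 27
Maximum = 27.
SPT 29, FIFO 32, LPT 32, EDD 27 → minimum 27.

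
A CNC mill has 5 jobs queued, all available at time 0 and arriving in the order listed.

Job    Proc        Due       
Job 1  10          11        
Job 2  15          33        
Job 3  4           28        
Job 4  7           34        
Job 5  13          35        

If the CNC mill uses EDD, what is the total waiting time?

89

EDD (increasing due date): Job 1 Job 3 Job 2 Job 4 Job 5.
Job 1: waits 0, runs 0→10
Job 3: waits 10, runs 10→14
Job 2: waits 14, runs 14→29
Job 4: waits 29, runs 29→36
Job 5: waits 36, runs 36→49
Sum = 0+10+14+29+36 = 89.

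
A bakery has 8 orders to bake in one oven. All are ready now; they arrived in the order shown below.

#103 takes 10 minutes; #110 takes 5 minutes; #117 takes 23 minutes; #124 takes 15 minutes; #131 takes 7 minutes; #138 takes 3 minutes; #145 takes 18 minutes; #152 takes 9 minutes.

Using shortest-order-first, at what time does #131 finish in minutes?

15

SPT (increasing processing time): #138 #110 #131 #152 #103 #124 #145 #117.
#138: 0→3
#110: 3→8
#131: 8→15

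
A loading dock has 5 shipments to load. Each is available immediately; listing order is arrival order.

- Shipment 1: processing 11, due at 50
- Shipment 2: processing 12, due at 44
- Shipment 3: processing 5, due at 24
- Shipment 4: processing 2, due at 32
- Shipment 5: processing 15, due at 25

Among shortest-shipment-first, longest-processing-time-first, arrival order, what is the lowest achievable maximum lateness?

SPT (increasing processing time): Shipment 4 Shipment 3 Shipment 1 Shipment 2 Shipment 5.
Shipment 4: 0→2, due 32, lateness -30
Shipment 3: 2→7, due 24, lateness -17
Shipment 1: 7→18, due 50, lateness -32
Shipment 2: 18→30, due 44, lateness -14
Shipment 5: 30→45, due 25, lateness 20
Maximum = 20.
LPT (decreasing processing time): Shipment 5 Shipment 2 Shipment 1 Shipment 3 Shipment 4.
Shipment 5: 0→15, due 25, lateness -10
Shipment 2: 15→27, due 44, lateness -17
Shipment 1: 27→38, due 50, lateness -12
Shipment 3: 38→43, due 24, lateness 19
Shipment 4: 43→45, due 32, lateness 13
Maximum = 19.
FIFO (arrival order): Shipment 1 Shipment 2 Shipment 3 Shipment 4 Shipment 5.
Shipment 1: 0→11, due 50, lateness -39
Shipment 2: 11→23, due 44, lateness -21
Shipment 3: 23→28, due 24, lateness 4
Shipment 4: 28→30, due 32, lateness -2
Shipment 5: 30→45, due 25, lateness 20
Maximum = 20.
SPT 20, LPT 19, FIFO 20 → minimum 19.

19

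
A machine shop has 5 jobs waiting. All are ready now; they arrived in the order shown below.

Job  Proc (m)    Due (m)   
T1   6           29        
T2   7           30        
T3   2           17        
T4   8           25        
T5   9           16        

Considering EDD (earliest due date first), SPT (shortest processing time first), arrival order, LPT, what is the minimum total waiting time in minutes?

48

EDD (increasing due date): T5 T3 T4 T1 T2.
T5: waits 0, runs 0→9
T3: waits 9, runs 9→11
T4: waits 11, runs 11→19
T1: waits 19, runs 19→25
T2: waits 25, runs 25→32
Sum = 0+9+11+19+25 = 64.
SPT (increasing processing time): T3 T1 T2 T4 T5.
T3: waits 0, runs 0→2
T1: waits 2, runs 2→8
T2: waits 8, runs 8→15
T4: waits 15, runs 15→23
T5: waits 23, runs 23→32
Sum = 0+2+8+15+23 = 48.
FIFO (arrival order): T1 T2 T3 T4 T5.
T1: waits 0, runs 0→6
T2: waits 6, runs 6→13
T3: waits 13, runs 13→15
T4: waits 15, runs 15→23
T5: waits 23, runs 23→32
Sum = 0+6+13+15+23 = 57.
LPT (decreasing processing time): T5 T4 T2 T1 T3.
T5: waits 0, runs 0→9
T4: waits 9, runs 9→17
T2: waits 17, runs 17→24
T1: waits 24, runs 24→30
T3: waits 30, runs 30→32
Sum = 0+9+17+24+30 = 80.
EDD 64, SPT 48, FIFO 57, LPT 80 → minimum 48.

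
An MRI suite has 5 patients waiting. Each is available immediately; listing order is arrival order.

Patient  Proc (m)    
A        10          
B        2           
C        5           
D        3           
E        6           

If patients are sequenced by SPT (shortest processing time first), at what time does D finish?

SPT (increasing processing time): B D C E A.
B: 0→2
D: 2→5

5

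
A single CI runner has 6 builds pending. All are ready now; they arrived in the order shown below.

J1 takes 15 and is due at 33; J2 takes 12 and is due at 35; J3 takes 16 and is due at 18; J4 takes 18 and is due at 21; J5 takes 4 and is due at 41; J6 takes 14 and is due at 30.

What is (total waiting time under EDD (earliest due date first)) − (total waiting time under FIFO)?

25

EDD (increasing due date): J3 J4 J6 J1 J2 J5.
J3: waits 0, runs 0→16
J4: waits 16, runs 16→34
J6: waits 34, runs 34→48
J1: waits 48, runs 48→63
J2: waits 63, runs 63→75
J5: waits 75, runs 75→79
Sum = 0+16+34+48+63+75 = 236.
FIFO (arrival order): J1 J2 J3 J4 J5 J6.
J1: waits 0, runs 0→15
J2: waits 15, runs 15→27
J3: waits 27, runs 27→43
J4: waits 43, runs 43→61
J5: waits 61, runs 61→65
J6: waits 65, runs 65→79
Sum = 0+15+27+43+61+65 = 211.
Difference = 236 − 211 = 25.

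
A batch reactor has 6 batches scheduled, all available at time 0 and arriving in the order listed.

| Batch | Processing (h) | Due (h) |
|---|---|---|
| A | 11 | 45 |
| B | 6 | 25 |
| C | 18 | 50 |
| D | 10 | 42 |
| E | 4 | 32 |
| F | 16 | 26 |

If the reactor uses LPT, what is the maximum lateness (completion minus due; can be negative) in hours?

LPT (decreasing processing time): C F A D B E.
C: 0→18, due 50, lateness -32
F: 18→34, due 26, lateness 8
A: 34→45, due 45, lateness 0
D: 45→55, due 42, lateness 13
B: 55→61, due 25, lateness 36
E: 61→65, due 32, lateness 33
Maximum = 36.

36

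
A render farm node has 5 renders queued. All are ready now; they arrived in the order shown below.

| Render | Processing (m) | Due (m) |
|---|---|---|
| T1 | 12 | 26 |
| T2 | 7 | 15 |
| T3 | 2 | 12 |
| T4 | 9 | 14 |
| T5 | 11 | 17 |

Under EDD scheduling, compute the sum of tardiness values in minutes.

30

EDD (increasing due date): T3 T4 T2 T5 T1.
T3: 0→2, due 12, tardiness 0
T4: 2→11, due 14, tardiness 0
T2: 11→18, due 15, tardiness 3
T5: 18→29, due 17, tardiness 12
T1: 29→41, due 26, tardiness 15
Sum = 0+0+3+12+15 = 30.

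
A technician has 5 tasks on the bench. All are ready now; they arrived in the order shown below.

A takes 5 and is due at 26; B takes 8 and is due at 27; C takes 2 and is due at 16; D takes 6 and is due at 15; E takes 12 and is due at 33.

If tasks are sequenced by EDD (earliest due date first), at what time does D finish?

EDD (increasing due date): D C A B E.
D: 0→6

6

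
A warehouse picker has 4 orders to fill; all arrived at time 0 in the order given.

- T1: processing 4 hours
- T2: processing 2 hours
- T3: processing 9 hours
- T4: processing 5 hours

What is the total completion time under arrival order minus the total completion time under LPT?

FIFO (arrival order): T1 T2 T3 T4.
T1: 0→4
T2: 4→6
T3: 6→15
T4: 15→20
Sum = 4+6+15+20 = 45.
LPT (decreasing processing time): T3 T4 T1 T2.
T3: 0→9
T4: 9→14
T1: 14→18
T2: 18→20
Sum = 9+14+18+20 = 61.
Difference = 45 − 61 = -16.

-16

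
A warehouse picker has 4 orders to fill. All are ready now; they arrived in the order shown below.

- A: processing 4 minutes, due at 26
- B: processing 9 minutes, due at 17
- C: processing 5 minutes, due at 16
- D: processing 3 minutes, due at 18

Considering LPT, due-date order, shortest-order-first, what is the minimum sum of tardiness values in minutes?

LPT (decreasing processing time): B C A D.
B: 0→9, due 17, tardiness 0
C: 9→14, due 16, tardiness 0
A: 14→18, due 26, tardiness 0
D: 18→21, due 18, tardiness 3
Sum = 0+0+0+3 = 3.
EDD (increasing due date): C B D A.
C: 0→5, due 16, tardiness 0
B: 5→14, due 17, tardiness 0
D: 14→17, due 18, tardiness 0
A: 17→21, due 26, tardiness 0
Sum = 0+0+0+0 = 0.
SPT (increasing processing time): D A C B.
D: 0→3, due 18, tardiness 0
A: 3→7, due 26, tardiness 0
C: 7→12, due 16, tardiness 0
B: 12→21, due 17, tardiness 4
Sum = 0+0+0+4 = 4.
LPT 3, EDD 0, SPT 4 → minimum 0.

0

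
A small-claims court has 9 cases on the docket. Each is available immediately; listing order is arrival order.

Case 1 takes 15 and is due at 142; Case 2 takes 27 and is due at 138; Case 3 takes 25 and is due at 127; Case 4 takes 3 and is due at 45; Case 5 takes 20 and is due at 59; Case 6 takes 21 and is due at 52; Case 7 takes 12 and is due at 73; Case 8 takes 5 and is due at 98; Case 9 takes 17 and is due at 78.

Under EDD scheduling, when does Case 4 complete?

EDD (increasing due date): Case 4 Case 6 Case 5 Case 7 Case 9 Case 8 Case 3 Case 2 Case 1.
Case 4: 0→3

3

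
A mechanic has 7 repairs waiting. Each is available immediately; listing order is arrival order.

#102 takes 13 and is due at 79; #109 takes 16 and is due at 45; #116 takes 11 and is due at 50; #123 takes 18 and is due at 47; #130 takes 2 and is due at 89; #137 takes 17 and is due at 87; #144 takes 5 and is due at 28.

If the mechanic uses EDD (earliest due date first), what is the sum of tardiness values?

EDD (increasing due date): #144 #109 #123 #116 #102 #137 #130.
#144: 0→5, due 28, tardiness 0
#109: 5→21, due 45, tardiness 0
#123: 21→39, due 47, tardiness 0
#116: 39→50, due 50, tardiness 0
#102: 50→63, due 79, tardiness 0
#137: 63→80, due 87, tardiness 0
#130: 80→82, due 89, tardiness 0
Sum = 0+0+0+0+0+0+0 = 0.

0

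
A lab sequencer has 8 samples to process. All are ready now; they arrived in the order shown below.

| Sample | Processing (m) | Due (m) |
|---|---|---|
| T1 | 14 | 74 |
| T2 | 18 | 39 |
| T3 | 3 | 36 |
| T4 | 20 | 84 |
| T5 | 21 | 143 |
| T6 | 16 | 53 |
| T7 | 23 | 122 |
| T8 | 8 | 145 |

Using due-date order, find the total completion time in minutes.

515

EDD (increasing due date): T3 T2 T6 T1 T4 T7 T5 T8.
T3: 0→3
T2: 3→21
T6: 21→37
T1: 37→51
T4: 51→71
T7: 71→94
T5: 94→115
T8: 115→123
Sum = 3+21+37+51+71+94+115+123 = 515.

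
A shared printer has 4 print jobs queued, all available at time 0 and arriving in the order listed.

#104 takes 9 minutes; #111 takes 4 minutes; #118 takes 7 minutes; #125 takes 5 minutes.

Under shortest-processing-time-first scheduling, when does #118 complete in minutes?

16

SPT (increasing processing time): #111 #125 #118 #104.
#111: 0→4
#125: 4→9
#118: 9→16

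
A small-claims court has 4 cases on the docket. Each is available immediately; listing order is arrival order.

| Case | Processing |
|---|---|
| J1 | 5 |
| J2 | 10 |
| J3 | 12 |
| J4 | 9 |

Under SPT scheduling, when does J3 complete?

36

SPT (increasing processing time): J1 J4 J2 J3.
J1: 0→5
J4: 5→14
J2: 14→24
J3: 24→36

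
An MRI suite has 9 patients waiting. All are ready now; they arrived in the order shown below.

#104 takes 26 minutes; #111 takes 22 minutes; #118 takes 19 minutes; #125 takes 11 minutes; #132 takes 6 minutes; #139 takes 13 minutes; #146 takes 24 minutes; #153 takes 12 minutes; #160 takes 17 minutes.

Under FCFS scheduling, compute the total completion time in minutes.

FIFO (arrival order): #104 #111 #118 #125 #132 #139 #146 #153 #160.
#104: 0→26
#111: 26→48
#118: 48→67
#125: 67→78
#132: 78→84
#139: 84→97
#146: 97→121
#153: 121→133
#160: 133→150
Sum = 26+48+67+78+84+97+121+133+150 = 804.

804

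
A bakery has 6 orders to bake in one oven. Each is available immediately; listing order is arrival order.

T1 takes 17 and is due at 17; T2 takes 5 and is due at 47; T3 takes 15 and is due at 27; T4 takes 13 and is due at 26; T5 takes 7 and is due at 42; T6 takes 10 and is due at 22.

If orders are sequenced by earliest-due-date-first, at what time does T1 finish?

17

EDD (increasing due date): T1 T6 T4 T3 T5 T2.
T1: 0→17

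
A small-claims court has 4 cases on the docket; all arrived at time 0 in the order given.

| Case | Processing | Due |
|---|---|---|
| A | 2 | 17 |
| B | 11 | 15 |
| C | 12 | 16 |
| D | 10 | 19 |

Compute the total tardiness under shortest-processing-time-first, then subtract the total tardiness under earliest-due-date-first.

-4

SPT (increasing processing time): A D B C.
A: 0→2, due 17, tardiness 0
D: 2→12, due 19, tardiness 0
B: 12→23, due 15, tardiness 8
C: 23→35, due 16, tardiness 19
Sum = 0+0+8+19 = 27.
EDD (increasing due date): B C A D.
B: 0→11, due 15, tardiness 0
C: 11→23, due 16, tardiness 7
A: 23→25, due 17, tardiness 8
D: 25→35, due 19, tardiness 16
Sum = 0+7+8+16 = 31.
Difference = 27 − 31 = -4.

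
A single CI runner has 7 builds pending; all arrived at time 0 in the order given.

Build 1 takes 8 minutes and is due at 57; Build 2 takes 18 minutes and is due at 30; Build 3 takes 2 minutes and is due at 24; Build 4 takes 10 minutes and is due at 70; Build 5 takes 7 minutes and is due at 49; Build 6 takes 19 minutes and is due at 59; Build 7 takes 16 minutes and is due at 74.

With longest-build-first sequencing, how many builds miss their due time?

4

LPT (decreasing processing time): Build 6 Build 2 Build 7 Build 4 Build 1 Build 5 Build 3.
Build 6: 0→19, due 59, tardiness 0
Build 2: 19→37, due 30, tardiness 7
Build 7: 37→53, due 74, tardiness 0
Build 4: 53→63, due 70, tardiness 0
Build 1: 63→71, due 57, tardiness 14
Build 5: 71→78, due 49, tardiness 29
Build 3: 78→80, due 24, tardiness 56
Late builds: 4.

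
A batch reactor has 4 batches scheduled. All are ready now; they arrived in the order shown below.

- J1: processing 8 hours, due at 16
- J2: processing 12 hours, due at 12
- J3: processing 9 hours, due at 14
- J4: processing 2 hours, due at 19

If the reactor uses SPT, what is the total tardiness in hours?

24

SPT (increasing processing time): J4 J1 J3 J2.
J4: 0→2, due 19, tardiness 0
J1: 2→10, due 16, tardiness 0
J3: 10→19, due 14, tardiness 5
J2: 19→31, due 12, tardiness 19
Sum = 0+0+5+19 = 24.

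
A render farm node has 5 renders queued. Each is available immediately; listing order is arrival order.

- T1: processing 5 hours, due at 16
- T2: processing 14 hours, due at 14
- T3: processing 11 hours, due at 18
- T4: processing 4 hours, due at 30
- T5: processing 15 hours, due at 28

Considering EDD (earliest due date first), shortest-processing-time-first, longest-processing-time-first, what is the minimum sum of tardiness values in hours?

EDD (increasing due date): T2 T1 T3 T5 T4.
T2: 0→14, due 14, tardiness 0
T1: 14→19, due 16, tardiness 3
T3: 19→30, due 18, tardiness 12
T5: 30→45, due 28, tardiness 17
T4: 45→49, due 30, tardiness 19
Sum = 0+3+12+17+19 = 51.
SPT (increasing processing time): T4 T1 T3 T2 T5.
T4: 0→4, due 30, tardiness 0
T1: 4→9, due 16, tardiness 0
T3: 9→20, due 18, tardiness 2
T2: 20→34, due 14, tardiness 20
T5: 34→49, due 28, tardiness 21
Sum = 0+0+2+20+21 = 43.
LPT (decreasing processing time): T5 T2 T3 T1 T4.
T5: 0→15, due 28, tardiness 0
T2: 15→29, due 14, tardiness 15
T3: 29→40, due 18, tardiness 22
T1: 40→45, due 16, tardiness 29
T4: 45→49, due 30, tardiness 19
Sum = 0+15+22+29+19 = 85.
EDD 51, SPT 43, LPT 85 → minimum 43.

43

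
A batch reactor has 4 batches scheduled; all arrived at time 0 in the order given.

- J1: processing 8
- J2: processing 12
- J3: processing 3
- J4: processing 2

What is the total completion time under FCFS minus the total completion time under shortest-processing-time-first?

FIFO (arrival order): J1 J2 J3 J4.
J1: 0→8
J2: 8→20
J3: 20→23
J4: 23→25
Sum = 8+20+23+25 = 76.
SPT (increasing processing time): J4 J3 J1 J2.
J4: 0→2
J3: 2→5
J1: 5→13
J2: 13→25
Sum = 2+5+13+25 = 45.
Difference = 76 − 45 = 31.

31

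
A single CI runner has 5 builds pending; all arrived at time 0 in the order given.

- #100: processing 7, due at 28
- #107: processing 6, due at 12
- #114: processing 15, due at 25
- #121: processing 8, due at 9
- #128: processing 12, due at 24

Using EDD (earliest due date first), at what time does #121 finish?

8

EDD (increasing due date): #121 #107 #128 #114 #100.
#121: 0→8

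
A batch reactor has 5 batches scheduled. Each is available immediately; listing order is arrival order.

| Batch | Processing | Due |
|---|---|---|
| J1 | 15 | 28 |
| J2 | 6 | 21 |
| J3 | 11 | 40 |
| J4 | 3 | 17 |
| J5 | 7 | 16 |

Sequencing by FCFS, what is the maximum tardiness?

FIFO (arrival order): J1 J2 J3 J4 J5.
J1: 0→15, due 28, tardiness 0
J2: 15→21, due 21, tardiness 0
J3: 21→32, due 40, tardiness 0
J4: 32→35, due 17, tardiness 18
J5: 35→42, due 16, tardiness 26
Maximum = 26.

26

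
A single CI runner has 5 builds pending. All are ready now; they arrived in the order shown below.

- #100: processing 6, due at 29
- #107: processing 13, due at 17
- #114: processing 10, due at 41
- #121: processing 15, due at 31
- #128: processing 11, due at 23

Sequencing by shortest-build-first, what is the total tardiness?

SPT (increasing processing time): #100 #114 #128 #107 #121.
#100: 0→6, due 29, tardiness 0
#114: 6→16, due 41, tardiness 0
#128: 16→27, due 23, tardiness 4
#107: 27→40, due 17, tardiness 23
#121: 40→55, due 31, tardiness 24
Sum = 0+0+4+23+24 = 51.

51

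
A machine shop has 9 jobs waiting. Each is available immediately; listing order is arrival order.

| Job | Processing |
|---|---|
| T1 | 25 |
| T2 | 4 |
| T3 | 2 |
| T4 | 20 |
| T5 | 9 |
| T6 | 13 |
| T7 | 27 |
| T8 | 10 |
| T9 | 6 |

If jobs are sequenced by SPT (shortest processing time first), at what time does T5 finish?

SPT (increasing processing time): T3 T2 T9 T5 T8 T6 T4 T1 T7.
T3: 0→2
T2: 2→6
T9: 6→12
T5: 12→21

21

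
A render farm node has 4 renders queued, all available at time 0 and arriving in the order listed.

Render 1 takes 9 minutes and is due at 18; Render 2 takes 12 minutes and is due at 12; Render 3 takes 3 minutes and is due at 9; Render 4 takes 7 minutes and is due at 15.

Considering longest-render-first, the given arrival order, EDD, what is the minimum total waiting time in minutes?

LPT (decreasing processing time): Render 2 Render 1 Render 4 Render 3.
Render 2: waits 0, runs 0→12
Render 1: waits 12, runs 12→21
Render 4: waits 21, runs 21→28
Render 3: waits 28, runs 28→31
Sum = 0+12+21+28 = 61.
FIFO (arrival order): Render 1 Render 2 Render 3 Render 4.
Render 1: waits 0, runs 0→9
Render 2: waits 9, runs 9→21
Render 3: waits 21, runs 21→24
Render 4: waits 24, runs 24→31
Sum = 0+9+21+24 = 54.
EDD (increasing due date): Render 3 Render 2 Render 4 Render 1.
Render 3: waits 0, runs 0→3
Render 2: waits 3, runs 3→15
Render 4: waits 15, runs 15→22
Render 1: waits 22, runs 22→31
Sum = 0+3+15+22 = 40.
LPT 61, FIFO 54, EDD 40 → minimum 40.

40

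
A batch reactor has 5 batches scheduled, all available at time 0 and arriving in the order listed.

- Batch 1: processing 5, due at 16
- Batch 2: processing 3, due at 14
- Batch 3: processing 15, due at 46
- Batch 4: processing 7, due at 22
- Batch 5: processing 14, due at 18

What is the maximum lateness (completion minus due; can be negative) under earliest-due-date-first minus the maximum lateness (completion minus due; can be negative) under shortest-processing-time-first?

EDD (increasing due date): Batch 2 Batch 1 Batch 5 Batch 4 Batch 3.
Batch 2: 0→3, due 14, lateness -11
Batch 1: 3→8, due 16, lateness -8
Batch 5: 8→22, due 18, lateness 4
Batch 4: 22→29, due 22, lateness 7
Batch 3: 29→44, due 46, lateness -2
Maximum = 7.
SPT (increasing processing time): Batch 2 Batch 1 Batch 4 Batch 5 Batch 3.
Batch 2: 0→3, due 14, lateness -11
Batch 1: 3→8, due 16, lateness -8
Batch 4: 8→15, due 22, lateness -7
Batch 5: 15→29, due 18, lateness 11
Batch 3: 29→44, due 46, lateness -2
Maximum = 11.
Difference = 7 − 11 = -4.

-4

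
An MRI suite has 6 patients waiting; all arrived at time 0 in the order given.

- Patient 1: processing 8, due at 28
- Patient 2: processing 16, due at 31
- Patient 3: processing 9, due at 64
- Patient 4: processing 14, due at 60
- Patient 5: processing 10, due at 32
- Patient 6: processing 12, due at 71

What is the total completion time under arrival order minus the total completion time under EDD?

-2

FIFO (arrival order): Patient 1 Patient 2 Patient 3 Patient 4 Patient 5 Patient 6.
Patient 1: 0→8
Patient 2: 8→24
Patient 3: 24→33
Patient 4: 33→47
Patient 5: 47→57
Patient 6: 57→69
Sum = 8+24+33+47+57+69 = 238.
EDD (increasing due date): Patient 1 Patient 2 Patient 5 Patient 4 Patient 3 Patient 6.
Patient 1: 0→8
Patient 2: 8→24
Patient 5: 24→34
Patient 4: 34→48
Patient 3: 48→57
Patient 6: 57→69
Sum = 8+24+34+48+57+69 = 240.
Difference = 238 − 240 = -2.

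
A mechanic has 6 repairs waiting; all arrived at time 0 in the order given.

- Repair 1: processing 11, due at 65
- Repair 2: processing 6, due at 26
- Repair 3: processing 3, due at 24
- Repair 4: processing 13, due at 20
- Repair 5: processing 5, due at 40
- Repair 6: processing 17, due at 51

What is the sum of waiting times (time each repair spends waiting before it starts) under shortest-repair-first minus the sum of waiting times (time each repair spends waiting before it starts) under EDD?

SPT (increasing processing time): Repair 3 Repair 5 Repair 2 Repair 1 Repair 4 Repair 6.
Repair 3: waits 0, runs 0→3
Repair 5: waits 3, runs 3→8
Repair 2: waits 8, runs 8→14
Repair 1: waits 14, runs 14→25
Repair 4: waits 25, runs 25→38
Repair 6: waits 38, runs 38→55
Sum = 0+3+8+14+25+38 = 88.
EDD (increasing due date): Repair 4 Repair 3 Repair 2 Repair 5 Repair 6 Repair 1.
Repair 4: waits 0, runs 0→13
Repair 3: waits 13, runs 13→16
Repair 2: waits 16, runs 16→22
Repair 5: waits 22, runs 22→27
Repair 6: waits 27, runs 27→44
Repair 1: waits 44, runs 44→55
Sum = 0+13+16+22+27+44 = 122.
Difference = 88 − 122 = -34.

-34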